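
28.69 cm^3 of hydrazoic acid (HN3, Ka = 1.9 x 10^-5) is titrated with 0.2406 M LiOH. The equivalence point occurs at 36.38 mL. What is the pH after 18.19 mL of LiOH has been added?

4.72

18.19 mL is exactly half the equivalence volume (36.38/2), i.e. the half-equivalence point.
There, n(HA) = n(A^-), so pH = pKa = -log(1.9 x 10^-5) = 4.72.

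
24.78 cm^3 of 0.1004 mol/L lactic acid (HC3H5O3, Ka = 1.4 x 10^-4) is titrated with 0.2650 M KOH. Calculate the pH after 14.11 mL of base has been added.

n(acid) = 0.1004 x 0.02478 = 0.002488 mol; n(KOH) added = 0.2650 x 0.01411 = 0.003739 mol.
Base is in excess by 0.003739 - 0.002488 = 0.001251 mol in a total volume of 0.03889 L.
[OH^-] = 0.001251/0.03889 = 0.03217 M, so pOH = 1.49 and pH = 14.00 - 1.49 = 12.51.

12.51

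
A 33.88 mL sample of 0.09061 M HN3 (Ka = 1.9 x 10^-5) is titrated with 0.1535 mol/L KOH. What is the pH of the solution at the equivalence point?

8.74

n(HN3) = 0.09061 x 0.03388 = 0.003070 mol; V(KOH) at equivalence = 0.003070/0.1535 = 0.02000 L.
At equivalence all the acid is converted to N3-; total volume = 0.03388 + 0.02000 = 0.05388 L, so [N3-] = 0.003070/0.05388 = 0.05698 M.
Kb = Kw/Ka = 1.0e-14 / 1.9 x 10^-5 = 5.26e-10.
[OH^-] = sqrt(Kb x [N3-]) = sqrt(5.26e-10 x 0.05698) = 5.48e-6 M.
pOH = 5.26, so pH = 14.00 - 5.26 = 8.74.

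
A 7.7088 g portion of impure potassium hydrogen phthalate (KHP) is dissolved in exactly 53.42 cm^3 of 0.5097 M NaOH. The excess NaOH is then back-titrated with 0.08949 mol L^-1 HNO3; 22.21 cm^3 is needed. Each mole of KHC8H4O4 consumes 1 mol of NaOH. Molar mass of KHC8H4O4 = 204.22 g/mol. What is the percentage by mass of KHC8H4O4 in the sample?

66.9%

Total n(NaOH) added = 0.5097 x 0.05342 = 0.02723 mol.
n(HNO3) used = 0.08949 x 0.02221 = 0.001988 mol, which equals the excess n(NaOH).
So n(NaOH) consumed by the sample = 0.02723 - 0.001988 = 0.02524 mol.
n(KHC8H4O4) = 0.02524 / 1 = 0.02524 mol.
mass KHC8H4O4 = 0.02524 x 204.22 = 5.155 g, so %KHC8H4O4 = 5.155/7.7088 x 100 = 66.9%.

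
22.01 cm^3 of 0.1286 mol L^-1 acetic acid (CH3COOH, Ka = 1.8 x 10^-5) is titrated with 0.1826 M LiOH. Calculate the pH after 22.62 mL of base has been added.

n(acid) = 0.1286 x 0.02201 = 0.002830 mol; n(LiOH) added = 0.1826 x 0.02262 = 0.004130 mol.
Base is in excess by 0.004130 - 0.002830 = 0.001300 mol in a total volume of 0.04463 L.
[OH^-] = 0.001300/0.04463 = 0.02913 M, so pOH = 1.54 and pH = 14.00 - 1.54 = 12.46.

12.46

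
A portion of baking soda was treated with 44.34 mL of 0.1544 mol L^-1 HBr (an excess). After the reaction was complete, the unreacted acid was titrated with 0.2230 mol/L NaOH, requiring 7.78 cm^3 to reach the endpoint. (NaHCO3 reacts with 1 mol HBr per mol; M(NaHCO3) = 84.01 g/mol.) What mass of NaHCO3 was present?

0.429 g

Total n(HBr) added = 0.1544 x 0.04434 = 0.006846 mol.
n(NaOH) used = 0.2230 x 0.007780 = 0.001735 mol, which equals the excess n(HBr).
So n(HBr) consumed by the sample = 0.006846 - 0.001735 = 0.005111 mol.
n(NaHCO3) = 0.005111 / 1 = 0.005111 mol.
mass = 0.005111 mol x 84.01 g/mol = 0.429 g.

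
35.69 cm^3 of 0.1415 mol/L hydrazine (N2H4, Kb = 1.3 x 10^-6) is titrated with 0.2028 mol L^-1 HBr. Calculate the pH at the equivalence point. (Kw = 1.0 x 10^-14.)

4.60

n(N2H4) = 0.1415 x 0.03569 = 0.005050 mol; V(HBr) at equivalence = 0.005050/0.2028 = 0.02490 L.
At equivalence the base is fully converted to N2H5+; total volume = 0.06059 L, so [N2H5+] = 0.005050/0.06059 = 0.08335 M.
Ka(N2H5+) = Kw/Kb = 1.0e-14 / 1.3 x 10^-6 = 7.69e-9.
[H^+] = sqrt(Ka x [N2H5+]) = sqrt(7.69e-9 x 0.08335) = 2.53e-5 M.
pH = -log(2.53e-5) = 4.60.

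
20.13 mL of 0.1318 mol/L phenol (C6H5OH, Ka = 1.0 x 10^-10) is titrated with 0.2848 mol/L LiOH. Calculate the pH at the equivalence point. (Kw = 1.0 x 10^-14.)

n(C6H5OH) = 0.1318 x 0.02013 = 0.002653 mol; V(LiOH) at equivalence = 0.002653/0.2848 = 0.009316 L.
At equivalence all the acid is converted to C6H5O-; total volume = 0.02013 + 0.009316 = 0.02945 L, so [C6H5O-] = 0.002653/0.02945 = 0.09010 M.
Kb = Kw/Ka = 1.0e-14 / 1.0 x 10^-10 = 0.000100.
[OH^-] = sqrt(Kb x [C6H5O-]) = sqrt(0.000100 x 0.09010) = 0.00300 M.
pOH = 2.52, so pH = 14.00 - 2.52 = 11.48.

11.48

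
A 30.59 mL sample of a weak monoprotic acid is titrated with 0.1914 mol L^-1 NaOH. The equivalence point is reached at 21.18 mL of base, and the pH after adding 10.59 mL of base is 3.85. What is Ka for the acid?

10.59 mL is half of the equivalence volume, so this is the half-equivalence point where [HA] = [A^-].
At half-equivalence pH = pKa, so pKa = 3.85.
Ka = 10^(-3.85) = 1.4 x 10^-4.

1.4 x 10^-4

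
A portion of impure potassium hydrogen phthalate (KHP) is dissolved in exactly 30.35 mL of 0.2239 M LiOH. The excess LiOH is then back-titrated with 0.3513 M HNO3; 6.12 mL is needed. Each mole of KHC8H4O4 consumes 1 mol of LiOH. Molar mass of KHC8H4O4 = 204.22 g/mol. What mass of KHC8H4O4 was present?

0.949 g

Total n(LiOH) added = 0.2239 x 0.03035 = 0.006795 mol.
n(HNO3) used = 0.3513 x 0.006120 = 0.002150 mol, which equals the excess n(LiOH).
So n(LiOH) consumed by the sample = 0.006795 - 0.002150 = 0.004645 mol.
n(KHC8H4O4) = 0.004645 / 1 = 0.004645 mol.
mass = 0.004645 mol x 204.22 g/mol = 0.949 g.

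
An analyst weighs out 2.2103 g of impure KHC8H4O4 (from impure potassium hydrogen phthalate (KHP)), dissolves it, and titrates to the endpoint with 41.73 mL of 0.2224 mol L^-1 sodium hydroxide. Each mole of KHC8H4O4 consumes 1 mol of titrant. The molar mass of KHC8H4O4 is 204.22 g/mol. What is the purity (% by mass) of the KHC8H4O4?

n(NaOH) = 0.2224 x 0.04173 = 0.009281 mol.
n(KHC8H4O4) = 0.009281 / 1 = 0.009281 mol.
mass of KHC8H4O4 = 0.009281 x 204.22 = 1.895 g.
% purity = 1.895 / 2.2103 x 100 = 85.7%.

85.7%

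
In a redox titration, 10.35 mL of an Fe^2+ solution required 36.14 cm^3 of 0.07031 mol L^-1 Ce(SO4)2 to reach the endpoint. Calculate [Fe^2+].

0.246 M

n(Ce(SO4)2) = 0.07031 x 0.03614 = 0.002541 mol.
From the balanced equation, 1 mol Ce(SO4)2 reacts with 1 mol Fe^2+, so n(Fe^2+) = 0.002541 x 1/1 = 0.002541 mol.
[Fe^2+] = 0.002541 / 0.01035 L = 0.246 M.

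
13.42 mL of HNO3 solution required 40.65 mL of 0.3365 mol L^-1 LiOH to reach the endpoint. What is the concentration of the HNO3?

n(LiOH) delivered = 0.3365 x 0.04065 = 0.01368 mol.
For a 1:1 reaction, n(HNO3) = 0.01368 mol.
[HNO3] = 0.01368 mol / 0.01342 L = 1.02 M.

1.02 M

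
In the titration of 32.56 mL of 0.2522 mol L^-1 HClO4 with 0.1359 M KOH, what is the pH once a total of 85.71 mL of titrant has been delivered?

12.46

n(acid) = 0.2522 x 0.03256 = 0.008212 mol; n(KOH) added = 0.1359 x 0.08571 = 0.01165 mol.
Base is in excess by 0.01165 - 0.008212 = 0.003436 mol in a total volume of 0.1183 L.
[OH^-] = 0.003436/0.1183 = 0.02906 M, so pOH = 1.54 and pH = 14.00 - 1.54 = 12.46.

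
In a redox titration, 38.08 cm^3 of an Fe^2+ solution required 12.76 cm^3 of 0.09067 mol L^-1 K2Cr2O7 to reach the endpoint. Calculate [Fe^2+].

n(K2Cr2O7) = 0.09067 x 0.01276 = 0.001157 mol.
From the balanced equation, 1 mol K2Cr2O7 reacts with 6 mol Fe^2+, so n(Fe^2+) = 0.001157 x 6/1 = 0.006942 mol.
[Fe^2+] = 0.006942 / 0.03808 L = 0.182 M.

0.182 M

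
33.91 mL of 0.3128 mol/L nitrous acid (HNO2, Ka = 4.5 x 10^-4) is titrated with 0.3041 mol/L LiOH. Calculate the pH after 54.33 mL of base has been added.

12.83

n(acid) = 0.3128 x 0.03391 = 0.01061 mol; n(LiOH) added = 0.3041 x 0.05433 = 0.01652 mol.
Base is in excess by 0.01652 - 0.01061 = 0.005915 mol in a total volume of 0.08824 L.
[OH^-] = 0.005915/0.08824 = 0.06703 M, so pOH = 1.17 and pH = 14.00 - 1.17 = 12.83.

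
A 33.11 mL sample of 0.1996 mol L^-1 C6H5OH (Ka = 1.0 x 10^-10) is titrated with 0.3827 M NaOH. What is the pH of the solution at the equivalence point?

n(C6H5OH) = 0.1996 x 0.03311 = 0.006609 mol; V(NaOH) at equivalence = 0.006609/0.3827 = 0.01727 L.
At equivalence all the acid is converted to C6H5O-; total volume = 0.03311 + 0.01727 = 0.05038 L, so [C6H5O-] = 0.006609/0.05038 = 0.1312 M.
Kb = Kw/Ka = 1.0e-14 / 1.0 x 10^-10 = 0.000100.
[OH^-] = sqrt(Kb x [C6H5O-]) = sqrt(0.000100 x 0.1312) = 0.00362 M.
pOH = 2.44, so pH = 14.00 - 2.44 = 11.56.

11.56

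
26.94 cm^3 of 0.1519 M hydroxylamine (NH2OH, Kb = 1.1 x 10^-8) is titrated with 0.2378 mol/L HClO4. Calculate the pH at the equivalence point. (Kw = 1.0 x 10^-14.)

3.54

n(NH2OH) = 0.1519 x 0.02694 = 0.004092 mol; V(HClO4) at equivalence = 0.004092/0.2378 = 0.01721 L.
At equivalence the base is fully converted to NH3OH+; total volume = 0.04415 L, so [NH3OH+] = 0.004092/0.04415 = 0.09269 M.
Ka(NH3OH+) = Kw/Kb = 1.0e-14 / 1.1 x 10^-8 = 9.09e-7.
[H^+] = sqrt(Ka x [NH3OH+]) = sqrt(9.09e-7 x 0.09269) = 0.000290 M.
pH = -log(0.000290) = 3.54.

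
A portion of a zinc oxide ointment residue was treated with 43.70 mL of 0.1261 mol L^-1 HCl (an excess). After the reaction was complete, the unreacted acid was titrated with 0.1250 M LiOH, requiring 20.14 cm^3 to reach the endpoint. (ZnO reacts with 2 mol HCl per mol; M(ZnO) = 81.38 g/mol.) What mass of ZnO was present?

0.122 g

Total n(HCl) added = 0.1261 x 0.04370 = 0.005511 mol.
n(LiOH) used = 0.1250 x 0.02014 = 0.002518 mol, which equals the excess n(HCl).
So n(HCl) consumed by the sample = 0.005511 - 0.002518 = 0.002993 mol.
n(ZnO) = 0.002993 / 2 = 0.001497 mol.
mass = 0.001497 mol x 81.38 g/mol = 0.122 g.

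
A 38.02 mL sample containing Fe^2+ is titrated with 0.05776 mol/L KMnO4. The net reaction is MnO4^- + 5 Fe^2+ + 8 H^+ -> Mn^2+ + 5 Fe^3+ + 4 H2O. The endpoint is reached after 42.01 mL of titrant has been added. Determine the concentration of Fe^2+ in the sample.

0.319 M

n(KMnO4) = 0.05776 x 0.04201 = 0.002426 mol.
From the balanced equation, 1 mol KMnO4 reacts with 5 mol Fe^2+, so n(Fe^2+) = 0.002426 x 5/1 = 0.01213 mol.
[Fe^2+] = 0.01213 / 0.03802 L = 0.319 M.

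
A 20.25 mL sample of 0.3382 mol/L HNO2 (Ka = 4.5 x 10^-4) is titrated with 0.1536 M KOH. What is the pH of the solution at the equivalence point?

8.19

n(HNO2) = 0.3382 x 0.02025 = 0.006849 mol; V(KOH) at equivalence = 0.006849/0.1536 = 0.04459 L.
At equivalence all the acid is converted to NO2-; total volume = 0.02025 + 0.04459 = 0.06484 L, so [NO2-] = 0.006849/0.06484 = 0.1056 M.
Kb = Kw/Ka = 1.0e-14 / 4.5 x 10^-4 = 2.22e-11.
[OH^-] = sqrt(Kb x [NO2-]) = sqrt(2.22e-11 x 0.1056) = 1.53e-6 M.
pOH = 5.81, so pH = 14.00 - 5.81 = 8.19.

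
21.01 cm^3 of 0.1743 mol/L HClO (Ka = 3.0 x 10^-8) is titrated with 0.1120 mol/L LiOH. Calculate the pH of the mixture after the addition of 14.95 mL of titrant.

Initial n(HClO) = 0.1743 x 0.02101 = 0.003662 mol.
n(LiOH) added = 0.1120 x 0.01495 = 0.001674 mol, converting that many moles of HClO to ClO-.
Remaining n(HClO) = 0.001988 mol; n(ClO-) = 0.001674 mol.
By Henderson-Hasselbalch, pH = pKa + log([A^-]/[HA]) = 7.52 + log(0.001674/0.001988) = 7.52 + (-0.07) = 7.45.

7.45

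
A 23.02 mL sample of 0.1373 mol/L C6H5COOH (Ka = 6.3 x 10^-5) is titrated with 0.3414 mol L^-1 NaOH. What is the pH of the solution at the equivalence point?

8.60

n(C6H5COOH) = 0.1373 x 0.02302 = 0.003161 mol; V(NaOH) at equivalence = 0.003161/0.3414 = 0.009258 L.
At equivalence all the acid is converted to C6H5COO-; total volume = 0.02302 + 0.009258 = 0.03228 L, so [C6H5COO-] = 0.003161/0.03228 = 0.09792 M.
Kb = Kw/Ka = 1.0e-14 / 6.3 x 10^-5 = 1.59e-10.
[OH^-] = sqrt(Kb x [C6H5COO-]) = sqrt(1.59e-10 x 0.09792) = 3.94e-6 M.
pOH = 5.40, so pH = 14.00 - 5.40 = 8.60.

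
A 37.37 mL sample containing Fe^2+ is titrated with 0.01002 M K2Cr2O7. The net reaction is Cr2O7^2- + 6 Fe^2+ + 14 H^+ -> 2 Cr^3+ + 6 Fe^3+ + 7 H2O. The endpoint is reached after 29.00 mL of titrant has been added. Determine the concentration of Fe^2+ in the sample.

0.0467 M

n(K2Cr2O7) = 0.01002 x 0.02900 = 0.0002906 mol.
From the balanced equation, 1 mol K2Cr2O7 reacts with 6 mol Fe^2+, so n(Fe^2+) = 0.0002906 x 6/1 = 0.001743 mol.
[Fe^2+] = 0.001743 / 0.03737 L = 0.0467 M.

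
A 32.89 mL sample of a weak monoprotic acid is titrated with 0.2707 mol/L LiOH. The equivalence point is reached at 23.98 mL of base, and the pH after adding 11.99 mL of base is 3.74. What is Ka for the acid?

11.99 mL is half of the equivalence volume, so this is the half-equivalence point where [HA] = [A^-].
At half-equivalence pH = pKa, so pKa = 3.74.
Ka = 10^(-3.74) = 1.8 x 10^-4.

1.8 x 10^-4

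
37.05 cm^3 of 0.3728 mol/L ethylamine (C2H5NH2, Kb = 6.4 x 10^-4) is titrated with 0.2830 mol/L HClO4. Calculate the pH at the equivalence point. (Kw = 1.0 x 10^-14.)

n(C2H5NH2) = 0.3728 x 0.03705 = 0.01381 mol; V(HClO4) at equivalence = 0.01381/0.2830 = 0.04881 L.
At equivalence the base is fully converted to C2H5NH3+; total volume = 0.08586 L, so [C2H5NH3+] = 0.01381/0.08586 = 0.1609 M.
Ka(C2H5NH3+) = Kw/Kb = 1.0e-14 / 6.4 x 10^-4 = 1.56e-11.
[H^+] = sqrt(Ka x [C2H5NH3+]) = sqrt(1.56e-11 x 0.1609) = 1.59e-6 M.
pH = -log(1.59e-6) = 5.80.

5.80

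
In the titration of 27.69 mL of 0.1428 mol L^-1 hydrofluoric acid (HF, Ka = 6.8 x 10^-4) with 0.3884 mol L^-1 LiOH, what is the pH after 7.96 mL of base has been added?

Initial n(HF) = 0.1428 x 0.02769 = 0.003954 mol.
n(LiOH) added = 0.3884 x 0.007960 = 0.003092 mol, converting that many moles of HF to F-.
Remaining n(HF) = 0.0008625 mol; n(F-) = 0.003092 mol.
By Henderson-Hasselbalch, pH = pKa + log([A^-]/[HA]) = 3.17 + log(0.003092/0.0008625) = 3.17 + (+0.55) = 3.72.

3.72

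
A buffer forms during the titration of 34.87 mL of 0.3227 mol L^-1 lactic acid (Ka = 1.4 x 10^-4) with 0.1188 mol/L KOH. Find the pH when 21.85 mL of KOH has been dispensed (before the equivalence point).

3.33

Initial n(HC3H5O3) = 0.3227 x 0.03487 = 0.01125 mol.
n(KOH) added = 0.1188 x 0.02185 = 0.002596 mol, converting that many moles of HC3H5O3 to C3H5O3-.
Remaining n(HC3H5O3) = 0.008657 mol; n(C3H5O3-) = 0.002596 mol.
By Henderson-Hasselbalch, pH = pKa + log([A^-]/[HA]) = 3.85 + log(0.002596/0.008657) = 3.85 + (-0.52) = 3.33.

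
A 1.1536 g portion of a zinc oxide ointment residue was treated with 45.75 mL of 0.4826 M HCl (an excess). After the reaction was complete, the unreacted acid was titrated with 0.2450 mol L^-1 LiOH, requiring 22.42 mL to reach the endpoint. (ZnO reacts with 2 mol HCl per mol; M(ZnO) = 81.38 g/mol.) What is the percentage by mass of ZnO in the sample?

58.5%

Total n(HCl) added = 0.4826 x 0.04575 = 0.02208 mol.
n(LiOH) used = 0.2450 x 0.02242 = 0.005493 mol, which equals the excess n(HCl).
So n(HCl) consumed by the sample = 0.02208 - 0.005493 = 0.01659 mol.
n(ZnO) = 0.01659 / 2 = 0.008293 mol.
mass ZnO = 0.008293 x 81.38 = 0.6749 g, so %ZnO = 0.6749/1.1536 x 100 = 58.5%.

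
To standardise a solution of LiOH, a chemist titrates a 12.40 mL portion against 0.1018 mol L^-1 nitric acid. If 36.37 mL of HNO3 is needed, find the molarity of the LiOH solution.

0.299 M

n(HNO3) delivered = 0.1018 x 0.03637 = 0.003702 mol.
For a 1:1 reaction, n(LiOH) = 0.003702 mol.
[LiOH] = 0.003702 mol / 0.01240 L = 0.299 M.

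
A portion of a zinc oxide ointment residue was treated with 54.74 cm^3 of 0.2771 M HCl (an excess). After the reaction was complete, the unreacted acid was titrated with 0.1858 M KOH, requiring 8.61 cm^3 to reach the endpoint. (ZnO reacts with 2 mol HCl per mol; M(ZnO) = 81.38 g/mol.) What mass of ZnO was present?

0.552 g

Total n(HCl) added = 0.2771 x 0.05474 = 0.01517 mol.
n(KOH) used = 0.1858 x 0.008610 = 0.001600 mol, which equals the excess n(HCl).
So n(HCl) consumed by the sample = 0.01517 - 0.001600 = 0.01357 mol.
n(ZnO) = 0.01357 / 2 = 0.006784 mol.
mass = 0.006784 mol x 81.38 g/mol = 0.552 g.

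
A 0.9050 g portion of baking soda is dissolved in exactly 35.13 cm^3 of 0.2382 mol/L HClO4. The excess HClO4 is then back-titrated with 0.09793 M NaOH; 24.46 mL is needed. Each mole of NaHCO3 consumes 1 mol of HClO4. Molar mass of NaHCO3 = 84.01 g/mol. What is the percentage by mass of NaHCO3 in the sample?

Total n(HClO4) added = 0.2382 x 0.03513 = 0.008368 mol.
n(NaOH) used = 0.09793 x 0.02446 = 0.002395 mol, which equals the excess n(HClO4).
So n(HClO4) consumed by the sample = 0.008368 - 0.002395 = 0.005973 mol.
n(NaHCO3) = 0.005973 / 1 = 0.005973 mol.
mass NaHCO3 = 0.005973 x 84.01 = 0.5018 g, so %NaHCO3 = 0.5018/0.9050 x 100 = 55.4%.

55.4%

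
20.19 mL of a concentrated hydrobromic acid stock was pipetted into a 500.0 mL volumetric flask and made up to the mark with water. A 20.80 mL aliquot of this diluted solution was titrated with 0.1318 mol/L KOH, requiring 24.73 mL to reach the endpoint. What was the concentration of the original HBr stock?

3.88 M

n(KOH) = 0.1318 x 0.02473 = 0.003259 mol.
n(HBr) in the aliquot = 0.003259 mol.
[diluted HBr] = 0.003259 / 0.02080 = 0.1567 M.
Dilution factor = 500.0/20.19 = 24.76, so [stock] = 0.1567 x 24.76 = 3.88 M.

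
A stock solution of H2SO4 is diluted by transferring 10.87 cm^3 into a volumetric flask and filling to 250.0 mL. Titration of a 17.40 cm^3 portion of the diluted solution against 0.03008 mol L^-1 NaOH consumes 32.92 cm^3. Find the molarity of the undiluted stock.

n(NaOH) = 0.03008 x 0.03292 = 0.0009902 mol.
n(H2SO4) in the aliquot = 0.0009902 x 1/2 = 0.0004951 mol.
[diluted H2SO4] = 0.0004951 / 0.01740 = 0.02845 M.
Dilution factor = 250.0/10.87 = 23.00, so [stock] = 0.02845 x 23.00 = 0.654 M.

0.654 M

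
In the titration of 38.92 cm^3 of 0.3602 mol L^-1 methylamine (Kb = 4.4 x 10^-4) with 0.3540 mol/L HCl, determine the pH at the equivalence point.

n(CH3NH2) = 0.3602 x 0.03892 = 0.01402 mol; V(HCl) at equivalence = 0.01402/0.3540 = 0.03960 L.
At equivalence the base is fully converted to CH3NH3+; total volume = 0.07852 L, so [CH3NH3+] = 0.01402/0.07852 = 0.1785 M.
Ka(CH3NH3+) = Kw/Kb = 1.0e-14 / 4.4 x 10^-4 = 2.27e-11.
[H^+] = sqrt(Ka x [CH3NH3+]) = sqrt(2.27e-11 x 0.1785) = 2.01e-6 M.
pH = -log(2.01e-6) = 5.70.

5.70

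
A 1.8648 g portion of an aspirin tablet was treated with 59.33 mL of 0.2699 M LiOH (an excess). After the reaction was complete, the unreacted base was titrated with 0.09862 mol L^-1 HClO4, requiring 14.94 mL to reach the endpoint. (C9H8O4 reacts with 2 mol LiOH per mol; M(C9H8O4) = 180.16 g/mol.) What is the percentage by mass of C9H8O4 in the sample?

Total n(LiOH) added = 0.2699 x 0.05933 = 0.01601 mol.
n(HClO4) used = 0.09862 x 0.01494 = 0.001473 mol, which equals the excess n(LiOH).
So n(LiOH) consumed by the sample = 0.01601 - 0.001473 = 0.01454 mol.
n(C9H8O4) = 0.01454 / 2 = 0.007270 mol.
mass C9H8O4 = 0.007270 x 180.16 = 1.310 g, so %C9H8O4 = 1.310/1.8648 x 100 = 70.2%.

70.2%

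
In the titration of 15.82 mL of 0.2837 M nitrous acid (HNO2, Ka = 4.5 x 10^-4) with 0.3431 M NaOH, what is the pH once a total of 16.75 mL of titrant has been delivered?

12.59

n(acid) = 0.2837 x 0.01582 = 0.004488 mol; n(NaOH) added = 0.3431 x 0.01675 = 0.005747 mol.
Base is in excess by 0.005747 - 0.004488 = 0.001259 mol in a total volume of 0.03257 L.
[OH^-] = 0.001259/0.03257 = 0.03865 M, so pOH = 1.41 and pH = 14.00 - 1.41 = 12.59.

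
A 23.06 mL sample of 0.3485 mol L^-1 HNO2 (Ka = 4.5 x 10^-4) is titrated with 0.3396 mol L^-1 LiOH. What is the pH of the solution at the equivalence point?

8.29

n(HNO2) = 0.3485 x 0.02306 = 0.008036 mol; V(LiOH) at equivalence = 0.008036/0.3396 = 0.02366 L.
At equivalence all the acid is converted to NO2-; total volume = 0.02306 + 0.02366 = 0.04672 L, so [NO2-] = 0.008036/0.04672 = 0.1720 M.
Kb = Kw/Ka = 1.0e-14 / 4.5 x 10^-4 = 2.22e-11.
[OH^-] = sqrt(Kb x [NO2-]) = sqrt(2.22e-11 x 0.1720) = 1.96e-6 M.
pOH = 5.71, so pH = 14.00 - 5.71 = 8.29.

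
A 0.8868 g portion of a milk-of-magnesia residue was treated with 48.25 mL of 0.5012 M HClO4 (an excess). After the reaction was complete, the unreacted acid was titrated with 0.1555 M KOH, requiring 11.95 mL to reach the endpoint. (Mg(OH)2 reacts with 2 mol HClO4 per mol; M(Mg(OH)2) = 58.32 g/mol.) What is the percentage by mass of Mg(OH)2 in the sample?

Total n(HClO4) added = 0.5012 x 0.04825 = 0.02418 mol.
n(KOH) used = 0.1555 x 0.01195 = 0.001858 mol, which equals the excess n(HClO4).
So n(HClO4) consumed by the sample = 0.02418 - 0.001858 = 0.02232 mol.
n(Mg(OH)2) = 0.02232 / 2 = 0.01116 mol.
mass Mg(OH)2 = 0.01116 x 58.32 = 0.6510 g, so %Mg(OH)2 = 0.6510/0.8868 x 100 = 73.4%.

73.4%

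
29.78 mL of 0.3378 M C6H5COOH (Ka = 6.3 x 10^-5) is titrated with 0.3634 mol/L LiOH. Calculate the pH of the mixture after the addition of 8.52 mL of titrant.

Initial n(C6H5COOH) = 0.3378 x 0.02978 = 0.01006 mol.
n(LiOH) added = 0.3634 x 0.008520 = 0.003096 mol, converting that many moles of C6H5COOH to C6H5COO-.
Remaining n(C6H5COOH) = 0.006964 mol; n(C6H5COO-) = 0.003096 mol.
By Henderson-Hasselbalch, pH = pKa + log([A^-]/[HA]) = 4.20 + log(0.003096/0.006964) = 4.20 + (-0.35) = 3.85.

3.85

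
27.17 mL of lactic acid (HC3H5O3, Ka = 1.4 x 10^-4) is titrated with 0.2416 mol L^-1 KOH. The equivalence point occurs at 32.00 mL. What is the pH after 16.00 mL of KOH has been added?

16.00 mL is exactly half the equivalence volume (32.00/2), i.e. the half-equivalence point.
There, n(HA) = n(A^-), so pH = pKa = -log(1.4 x 10^-4) = 3.85.

3.85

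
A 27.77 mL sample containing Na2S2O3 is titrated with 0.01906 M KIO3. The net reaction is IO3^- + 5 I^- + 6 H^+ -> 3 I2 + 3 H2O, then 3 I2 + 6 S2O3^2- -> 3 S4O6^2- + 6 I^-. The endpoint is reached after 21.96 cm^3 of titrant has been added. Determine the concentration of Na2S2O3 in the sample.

0.0904 M

n(KIO3) = 0.01906 x 0.02196 = 0.0004186 mol.
From the balanced equation, 1 mol KIO3 reacts with 6 mol Na2S2O3, so n(Na2S2O3) = 0.0004186 x 6/1 = 0.002511 mol.
[Na2S2O3] = 0.002511 / 0.02777 L = 0.0904 M.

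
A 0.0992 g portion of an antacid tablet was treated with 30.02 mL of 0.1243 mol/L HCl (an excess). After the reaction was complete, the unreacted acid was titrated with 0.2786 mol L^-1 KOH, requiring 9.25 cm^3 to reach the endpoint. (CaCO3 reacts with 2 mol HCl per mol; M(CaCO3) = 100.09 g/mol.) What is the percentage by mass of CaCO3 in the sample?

58.2%

Total n(HCl) added = 0.1243 x 0.03002 = 0.003731 mol.
n(KOH) used = 0.2786 x 0.009250 = 0.002577 mol, which equals the excess n(HCl).
So n(HCl) consumed by the sample = 0.003731 - 0.002577 = 0.001154 mol.
n(CaCO3) = 0.001154 / 2 = 0.0005772 mol.
mass CaCO3 = 0.0005772 x 100.09 = 0.05777 g, so %CaCO3 = 0.05777/0.0992 x 100 = 58.2%.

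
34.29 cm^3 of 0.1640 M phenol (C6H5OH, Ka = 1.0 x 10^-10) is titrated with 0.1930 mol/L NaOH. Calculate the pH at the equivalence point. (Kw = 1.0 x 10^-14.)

11.47

n(C6H5OH) = 0.1640 x 0.03429 = 0.005624 mol; V(NaOH) at equivalence = 0.005624/0.1930 = 0.02914 L.
At equivalence all the acid is converted to C6H5O-; total volume = 0.03429 + 0.02914 = 0.06343 L, so [C6H5O-] = 0.005624/0.06343 = 0.08866 M.
Kb = Kw/Ka = 1.0e-14 / 1.0 x 10^-10 = 0.000100.
[OH^-] = sqrt(Kb x [C6H5O-]) = sqrt(0.000100 x 0.08866) = 0.00298 M.
pOH = 2.53, so pH = 14.00 - 2.53 = 11.47.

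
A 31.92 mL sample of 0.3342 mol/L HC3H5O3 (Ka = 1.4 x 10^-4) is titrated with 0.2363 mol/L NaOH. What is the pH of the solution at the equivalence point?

n(HC3H5O3) = 0.3342 x 0.03192 = 0.01067 mol; V(NaOH) at equivalence = 0.01067/0.2363 = 0.04514 L.
At equivalence all the acid is converted to C3H5O3-; total volume = 0.03192 + 0.04514 = 0.07706 L, so [C3H5O3-] = 0.01067/0.07706 = 0.1384 M.
Kb = Kw/Ka = 1.0e-14 / 1.4 x 10^-4 = 7.14e-11.
[OH^-] = sqrt(Kb x [C3H5O3-]) = sqrt(7.14e-11 x 0.1384) = 3.14e-6 M.
pOH = 5.50, so pH = 14.00 - 5.50 = 8.50.

8.50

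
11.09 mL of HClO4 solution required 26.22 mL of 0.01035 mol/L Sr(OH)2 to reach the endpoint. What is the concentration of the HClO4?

n(Sr(OH)2) delivered = 0.01035 x 0.02622 = 0.0002714 mol.
The reaction is 2 HClO4 + 1 Sr(OH)2, so n(HClO4) = 0.0002714 x 2/1 = 0.0005428 mol.
[HClO4] = 0.0005428 mol / 0.01109 L = 0.0489 M.

0.0489 M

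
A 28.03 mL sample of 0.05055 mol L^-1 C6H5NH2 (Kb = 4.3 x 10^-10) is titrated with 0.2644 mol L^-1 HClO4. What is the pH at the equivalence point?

n(C6H5NH2) = 0.05055 x 0.02803 = 0.001417 mol; V(HClO4) at equivalence = 0.001417/0.2644 = 0.005359 L.
At equivalence the base is fully converted to C6H5NH3+; total volume = 0.03339 L, so [C6H5NH3+] = 0.001417/0.03339 = 0.04244 M.
Ka(C6H5NH3+) = Kw/Kb = 1.0e-14 / 4.3 x 10^-10 = 2.33e-5.
[H^+] = sqrt(Ka x [C6H5NH3+]) = sqrt(2.33e-5 x 0.04244) = 0.000993 M.
pH = -log(0.000993) = 3.00.

3.00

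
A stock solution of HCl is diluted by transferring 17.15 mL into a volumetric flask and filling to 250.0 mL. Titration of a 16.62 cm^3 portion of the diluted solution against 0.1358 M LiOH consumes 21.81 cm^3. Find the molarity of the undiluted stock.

n(LiOH) = 0.1358 x 0.02181 = 0.002962 mol.
n(HCl) in the aliquot = 0.002962 mol.
[diluted HCl] = 0.002962 / 0.01662 = 0.1782 M.
Dilution factor = 250.0/17.15 = 14.58, so [stock] = 0.1782 x 14.58 = 2.60 M.

2.60 M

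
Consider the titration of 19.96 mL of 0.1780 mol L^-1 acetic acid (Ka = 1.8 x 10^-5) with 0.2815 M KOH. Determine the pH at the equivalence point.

8.89

n(CH3COOH) = 0.1780 x 0.01996 = 0.003553 mol; V(KOH) at equivalence = 0.003553/0.2815 = 0.01262 L.
At equivalence all the acid is converted to CH3COO-; total volume = 0.01996 + 0.01262 = 0.03258 L, so [CH3COO-] = 0.003553/0.03258 = 0.1090 M.
Kb = Kw/Ka = 1.0e-14 / 1.8 x 10^-5 = 5.56e-10.
[OH^-] = sqrt(Kb x [CH3COO-]) = sqrt(5.56e-10 x 0.1090) = 7.78e-6 M.
pOH = 5.11, so pH = 14.00 - 5.11 = 8.89.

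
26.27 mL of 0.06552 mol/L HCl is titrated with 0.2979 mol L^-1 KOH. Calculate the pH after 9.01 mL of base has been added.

n(acid) = 0.06552 x 0.02627 = 0.001721 mol; n(KOH) added = 0.2979 x 0.009010 = 0.002684 mol.
Base is in excess by 0.002684 - 0.001721 = 0.0009629 mol in a total volume of 0.03528 L.
[OH^-] = 0.0009629/0.03528 = 0.02729 M, so pOH = 1.56 and pH = 14.00 - 1.56 = 12.44.

12.44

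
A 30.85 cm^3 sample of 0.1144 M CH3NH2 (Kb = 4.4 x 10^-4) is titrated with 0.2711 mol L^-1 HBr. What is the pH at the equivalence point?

5.87

n(CH3NH2) = 0.1144 x 0.03085 = 0.003529 mol; V(HBr) at equivalence = 0.003529/0.2711 = 0.01302 L.
At equivalence the base is fully converted to CH3NH3+; total volume = 0.04387 L, so [CH3NH3+] = 0.003529/0.04387 = 0.08045 M.
Ka(CH3NH3+) = Kw/Kb = 1.0e-14 / 4.4 x 10^-4 = 2.27e-11.
[H^+] = sqrt(Ka x [CH3NH3+]) = sqrt(2.27e-11 x 0.08045) = 1.35e-6 M.
pH = -log(1.35e-6) = 5.87.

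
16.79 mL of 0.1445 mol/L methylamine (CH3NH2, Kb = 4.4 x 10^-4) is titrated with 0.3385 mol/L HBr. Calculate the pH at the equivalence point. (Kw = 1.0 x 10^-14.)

5.82

n(CH3NH2) = 0.1445 x 0.01679 = 0.002426 mol; V(HBr) at equivalence = 0.002426/0.3385 = 0.007167 L.
At equivalence the base is fully converted to CH3NH3+; total volume = 0.02396 L, so [CH3NH3+] = 0.002426/0.02396 = 0.1013 M.
Ka(CH3NH3+) = Kw/Kb = 1.0e-14 / 4.4 x 10^-4 = 2.27e-11.
[H^+] = sqrt(Ka x [CH3NH3+]) = sqrt(2.27e-11 x 0.1013) = 1.52e-6 M.
pH = -log(1.52e-6) = 5.82.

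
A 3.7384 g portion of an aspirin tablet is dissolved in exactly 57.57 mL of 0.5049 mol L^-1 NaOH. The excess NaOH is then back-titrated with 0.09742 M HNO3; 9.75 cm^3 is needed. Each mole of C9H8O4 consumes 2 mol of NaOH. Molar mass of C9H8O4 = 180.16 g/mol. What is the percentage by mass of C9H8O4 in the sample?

67.8%

Total n(NaOH) added = 0.5049 x 0.05757 = 0.02907 mol.
n(HNO3) used = 0.09742 x 0.009750 = 0.0009498 mol, which equals the excess n(NaOH).
So n(NaOH) consumed by the sample = 0.02907 - 0.0009498 = 0.02812 mol.
n(C9H8O4) = 0.02812 / 2 = 0.01406 mol.
mass C9H8O4 = 0.01406 x 180.16 = 2.533 g, so %C9H8O4 = 2.533/3.7384 x 100 = 67.8%.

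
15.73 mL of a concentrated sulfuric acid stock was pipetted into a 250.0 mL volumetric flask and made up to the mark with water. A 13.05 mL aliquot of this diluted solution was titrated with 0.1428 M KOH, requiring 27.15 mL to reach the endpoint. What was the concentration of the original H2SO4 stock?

n(KOH) = 0.1428 x 0.02715 = 0.003877 mol.
n(H2SO4) in the aliquot = 0.003877 x 1/2 = 0.001939 mol.
[diluted H2SO4] = 0.001939 / 0.01305 = 0.1485 M.
Dilution factor = 250.0/15.73 = 15.89, so [stock] = 0.1485 x 15.89 = 2.36 M.

2.36 M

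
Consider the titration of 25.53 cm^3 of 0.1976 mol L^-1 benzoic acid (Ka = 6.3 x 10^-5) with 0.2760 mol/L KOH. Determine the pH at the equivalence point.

n(C6H5COOH) = 0.1976 x 0.02553 = 0.005045 mol; V(KOH) at equivalence = 0.005045/0.2760 = 0.01828 L.
At equivalence all the acid is converted to C6H5COO-; total volume = 0.02553 + 0.01828 = 0.04381 L, so [C6H5COO-] = 0.005045/0.04381 = 0.1152 M.
Kb = Kw/Ka = 1.0e-14 / 6.3 x 10^-5 = 1.59e-10.
[OH^-] = sqrt(Kb x [C6H5COO-]) = sqrt(1.59e-10 x 0.1152) = 4.28e-6 M.
pOH = 5.37, so pH = 14.00 - 5.37 = 8.63.

8.63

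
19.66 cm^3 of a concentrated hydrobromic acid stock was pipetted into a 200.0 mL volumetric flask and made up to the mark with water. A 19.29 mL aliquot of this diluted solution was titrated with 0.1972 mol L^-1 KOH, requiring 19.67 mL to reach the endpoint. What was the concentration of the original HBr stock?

n(KOH) = 0.1972 x 0.01967 = 0.003879 mol.
n(HBr) in the aliquot = 0.003879 mol.
[diluted HBr] = 0.003879 / 0.01929 = 0.2011 M.
Dilution factor = 200.0/19.66 = 10.17, so [stock] = 0.2011 x 10.17 = 2.05 M.

2.05 M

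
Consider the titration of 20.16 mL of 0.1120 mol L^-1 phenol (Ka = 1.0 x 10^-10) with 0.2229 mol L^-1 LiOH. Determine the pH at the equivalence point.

n(C6H5OH) = 0.1120 x 0.02016 = 0.002258 mol; V(LiOH) at equivalence = 0.002258/0.2229 = 0.01013 L.
At equivalence all the acid is converted to C6H5O-; total volume = 0.02016 + 0.01013 = 0.03029 L, so [C6H5O-] = 0.002258/0.03029 = 0.07454 M.
Kb = Kw/Ka = 1.0e-14 / 1.0 x 10^-10 = 0.000100.
[OH^-] = sqrt(Kb x [C6H5O-]) = sqrt(0.000100 x 0.07454) = 0.00273 M.
pOH = 2.56, so pH = 14.00 - 2.56 = 11.44.

11.44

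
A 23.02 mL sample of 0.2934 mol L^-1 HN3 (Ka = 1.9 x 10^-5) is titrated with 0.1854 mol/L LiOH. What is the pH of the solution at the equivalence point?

8.89

n(HN3) = 0.2934 x 0.02302 = 0.006754 mol; V(LiOH) at equivalence = 0.006754/0.1854 = 0.03643 L.
At equivalence all the acid is converted to N3-; total volume = 0.02302 + 0.03643 = 0.05945 L, so [N3-] = 0.006754/0.05945 = 0.1136 M.
Kb = Kw/Ka = 1.0e-14 / 1.9 x 10^-5 = 5.26e-10.
[OH^-] = sqrt(Kb x [N3-]) = sqrt(5.26e-10 x 0.1136) = 7.73e-6 M.
pOH = 5.11, so pH = 14.00 - 5.11 = 8.89.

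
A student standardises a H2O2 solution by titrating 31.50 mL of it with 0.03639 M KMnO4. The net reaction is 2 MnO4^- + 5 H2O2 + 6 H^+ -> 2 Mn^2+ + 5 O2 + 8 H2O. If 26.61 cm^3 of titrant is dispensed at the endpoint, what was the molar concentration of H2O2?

n(KMnO4) = 0.03639 x 0.02661 = 0.0009683 mol.
From the balanced equation, 2 mol KMnO4 reacts with 5 mol H2O2, so n(H2O2) = 0.0009683 x 5/2 = 0.002421 mol.
[H2O2] = 0.002421 / 0.03150 L = 0.0769 M.

0.0769 M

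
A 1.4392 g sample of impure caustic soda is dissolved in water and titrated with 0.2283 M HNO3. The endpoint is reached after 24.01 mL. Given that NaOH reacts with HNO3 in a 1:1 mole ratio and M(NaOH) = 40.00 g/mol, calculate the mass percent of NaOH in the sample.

15.2%

n(HNO3) = 0.2283 x 0.02401 = 0.005481 mol.
n(NaOH) = 0.005481 / 1 = 0.005481 mol.
mass of NaOH = 0.005481 x 40.00 = 0.2193 g.
% purity = 0.2193 / 1.4392 x 100 = 15.2%.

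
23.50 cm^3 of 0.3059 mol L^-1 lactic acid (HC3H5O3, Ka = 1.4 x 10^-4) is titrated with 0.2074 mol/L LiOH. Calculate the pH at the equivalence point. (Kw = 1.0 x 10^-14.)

n(HC3H5O3) = 0.3059 x 0.02350 = 0.007189 mol; V(LiOH) at equivalence = 0.007189/0.2074 = 0.03466 L.
At equivalence all the acid is converted to C3H5O3-; total volume = 0.02350 + 0.03466 = 0.05816 L, so [C3H5O3-] = 0.007189/0.05816 = 0.1236 M.
Kb = Kw/Ka = 1.0e-14 / 1.4 x 10^-4 = 7.14e-11.
[OH^-] = sqrt(Kb x [C3H5O3-]) = sqrt(7.14e-11 x 0.1236) = 2.97e-6 M.
pOH = 5.53, so pH = 14.00 - 5.53 = 8.47.

8.47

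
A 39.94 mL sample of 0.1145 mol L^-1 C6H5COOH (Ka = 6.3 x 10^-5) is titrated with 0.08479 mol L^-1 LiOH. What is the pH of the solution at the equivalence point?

8.44

n(C6H5COOH) = 0.1145 x 0.03994 = 0.004573 mol; V(LiOH) at equivalence = 0.004573/0.08479 = 0.05393 L.
At equivalence all the acid is converted to C6H5COO-; total volume = 0.03994 + 0.05393 = 0.09387 L, so [C6H5COO-] = 0.004573/0.09387 = 0.04872 M.
Kb = Kw/Ka = 1.0e-14 / 6.3 x 10^-5 = 1.59e-10.
[OH^-] = sqrt(Kb x [C6H5COO-]) = sqrt(1.59e-10 x 0.04872) = 2.78e-6 M.
pOH = 5.56, so pH = 14.00 - 5.56 = 8.44.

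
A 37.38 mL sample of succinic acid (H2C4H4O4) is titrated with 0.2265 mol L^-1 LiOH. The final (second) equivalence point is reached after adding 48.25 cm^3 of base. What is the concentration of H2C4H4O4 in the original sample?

0.146 M

n(LiOH) = 0.2265 x 0.04825 = 0.01093 mol.
At the final (second) equivalence point, 2 mol OH^- react per mol H2C4H4O4, so n(H2C4H4O4) = 0.01093 / 2 = 0.005464 mol.
[H2C4H4O4] = 0.005464 / 0.03738 L = 0.146 M.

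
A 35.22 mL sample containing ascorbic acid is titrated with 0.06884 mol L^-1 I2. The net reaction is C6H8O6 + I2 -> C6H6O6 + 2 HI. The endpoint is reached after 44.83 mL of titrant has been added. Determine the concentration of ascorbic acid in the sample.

n(I2) = 0.06884 x 0.04483 = 0.003086 mol.
From the balanced equation, 1 mol I2 reacts with 1 mol ascorbic acid, so n(ascorbic acid) = 0.003086 x 1/1 = 0.003086 mol.
[ascorbic acid] = 0.003086 / 0.03522 L = 0.0876 M.

0.0876 M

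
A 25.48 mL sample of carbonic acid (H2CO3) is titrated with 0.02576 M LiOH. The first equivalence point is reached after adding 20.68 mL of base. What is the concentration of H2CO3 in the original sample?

n(LiOH) = 0.02576 x 0.02068 = 0.0005327 mol.
At the first equivalence point, 1 mol OH^- react per mol H2CO3, so n(H2CO3) = 0.0005327 / 1 = 0.0005327 mol.
[H2CO3] = 0.0005327 / 0.02548 L = 0.0209 M.

0.0209 M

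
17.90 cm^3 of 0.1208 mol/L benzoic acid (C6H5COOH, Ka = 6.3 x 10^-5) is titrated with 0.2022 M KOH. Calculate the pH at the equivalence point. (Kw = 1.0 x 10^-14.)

n(C6H5COOH) = 0.1208 x 0.01790 = 0.002162 mol; V(KOH) at equivalence = 0.002162/0.2022 = 0.01069 L.
At equivalence all the acid is converted to C6H5COO-; total volume = 0.01790 + 0.01069 = 0.02859 L, so [C6H5COO-] = 0.002162/0.02859 = 0.07562 M.
Kb = Kw/Ka = 1.0e-14 / 6.3 x 10^-5 = 1.59e-10.
[OH^-] = sqrt(Kb x [C6H5COO-]) = sqrt(1.59e-10 x 0.07562) = 3.46e-6 M.
pOH = 5.46, so pH = 14.00 - 5.46 = 8.54.

8.54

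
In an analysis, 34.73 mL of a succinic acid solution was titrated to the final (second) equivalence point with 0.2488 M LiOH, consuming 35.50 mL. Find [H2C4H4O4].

0.127 M

n(LiOH) = 0.2488 x 0.03550 = 0.008832 mol.
At the final (second) equivalence point, 2 mol OH^- react per mol H2C4H4O4, so n(H2C4H4O4) = 0.008832 / 2 = 0.004416 mol.
[H2C4H4O4] = 0.004416 / 0.03473 L = 0.127 M.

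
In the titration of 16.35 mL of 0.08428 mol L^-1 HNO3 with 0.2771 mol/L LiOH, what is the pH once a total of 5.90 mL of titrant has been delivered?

n(acid) = 0.08428 x 0.01635 = 0.001378 mol; n(LiOH) added = 0.2771 x 0.005900 = 0.001635 mol.
Base is in excess by 0.001635 - 0.001378 = 0.0002569 mol in a total volume of 0.02225 L.
[OH^-] = 0.0002569/0.02225 = 0.01155 M, so pOH = 1.94 and pH = 14.00 - 1.94 = 12.06.

12.06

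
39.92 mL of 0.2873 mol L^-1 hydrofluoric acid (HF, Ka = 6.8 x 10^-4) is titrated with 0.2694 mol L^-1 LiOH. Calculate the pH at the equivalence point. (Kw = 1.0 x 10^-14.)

n(HF) = 0.2873 x 0.03992 = 0.01147 mol; V(LiOH) at equivalence = 0.01147/0.2694 = 0.04257 L.
At equivalence all the acid is converted to F-; total volume = 0.03992 + 0.04257 = 0.08249 L, so [F-] = 0.01147/0.08249 = 0.1390 M.
Kb = Kw/Ka = 1.0e-14 / 6.8 x 10^-4 = 1.47e-11.
[OH^-] = sqrt(Kb x [F-]) = sqrt(1.47e-11 x 0.1390) = 1.43e-6 M.
pOH = 5.84, so pH = 14.00 - 5.84 = 8.16.

8.16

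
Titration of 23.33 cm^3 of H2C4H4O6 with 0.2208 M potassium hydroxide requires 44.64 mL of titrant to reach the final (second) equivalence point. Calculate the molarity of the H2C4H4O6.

0.211 M

n(KOH) = 0.2208 x 0.04464 = 0.009857 mol.
At the final (second) equivalence point, 2 mol OH^- react per mol H2C4H4O6, so n(H2C4H4O6) = 0.009857 / 2 = 0.004928 mol.
[H2C4H4O6] = 0.004928 / 0.02333 L = 0.211 M.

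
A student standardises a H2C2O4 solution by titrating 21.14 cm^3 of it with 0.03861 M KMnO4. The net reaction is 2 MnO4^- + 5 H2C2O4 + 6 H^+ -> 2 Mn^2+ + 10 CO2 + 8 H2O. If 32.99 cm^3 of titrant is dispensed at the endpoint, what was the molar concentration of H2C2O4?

n(KMnO4) = 0.03861 x 0.03299 = 0.001274 mol.
From the balanced equation, 2 mol KMnO4 reacts with 5 mol H2C2O4, so n(H2C2O4) = 0.001274 x 5/2 = 0.003184 mol.
[H2C2O4] = 0.003184 / 0.02114 L = 0.151 M.

0.151 M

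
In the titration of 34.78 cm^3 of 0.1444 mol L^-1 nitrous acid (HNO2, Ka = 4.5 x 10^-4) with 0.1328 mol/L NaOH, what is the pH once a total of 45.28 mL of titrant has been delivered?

n(acid) = 0.1444 x 0.03478 = 0.005022 mol; n(NaOH) added = 0.1328 x 0.04528 = 0.006013 mol.
Base is in excess by 0.006013 - 0.005022 = 0.0009910 mol in a total volume of 0.08006 L.
[OH^-] = 0.0009910/0.08006 = 0.01238 M, so pOH = 1.91 and pH = 14.00 - 1.91 = 12.09.

12.09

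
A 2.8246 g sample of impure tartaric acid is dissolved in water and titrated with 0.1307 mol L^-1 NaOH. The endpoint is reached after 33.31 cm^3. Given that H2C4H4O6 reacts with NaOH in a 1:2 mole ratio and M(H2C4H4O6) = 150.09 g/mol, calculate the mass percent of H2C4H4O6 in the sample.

n(NaOH) = 0.1307 x 0.03331 = 0.004354 mol.
n(H2C4H4O6) = 0.004354 / 2 = 0.002177 mol.
mass of H2C4H4O6 = 0.002177 x 150.09 = 0.3267 g.
% purity = 0.3267 / 2.8246 x 100 = 11.6%.

11.6%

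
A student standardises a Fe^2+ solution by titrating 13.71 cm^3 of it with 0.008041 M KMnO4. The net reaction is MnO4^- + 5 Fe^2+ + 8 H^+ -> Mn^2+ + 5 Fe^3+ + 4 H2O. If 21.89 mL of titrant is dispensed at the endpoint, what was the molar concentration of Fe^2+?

n(KMnO4) = 0.008041 x 0.02189 = 0.0001760 mol.
From the balanced equation, 1 mol KMnO4 reacts with 5 mol Fe^2+, so n(Fe^2+) = 0.0001760 x 5/1 = 0.0008801 mol.
[Fe^2+] = 0.0008801 / 0.01371 L = 0.0642 M.

0.0642 M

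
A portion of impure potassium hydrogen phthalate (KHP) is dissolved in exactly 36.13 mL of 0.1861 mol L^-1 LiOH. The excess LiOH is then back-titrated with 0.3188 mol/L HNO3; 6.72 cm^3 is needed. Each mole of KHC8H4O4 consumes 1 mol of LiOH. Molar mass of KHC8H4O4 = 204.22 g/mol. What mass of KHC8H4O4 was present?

Total n(LiOH) added = 0.1861 x 0.03613 = 0.006724 mol.
n(HNO3) used = 0.3188 x 0.006720 = 0.002142 mol, which equals the excess n(LiOH).
So n(LiOH) consumed by the sample = 0.006724 - 0.002142 = 0.004581 mol.
n(KHC8H4O4) = 0.004581 / 1 = 0.004581 mol.
mass = 0.004581 mol x 204.22 g/mol = 0.936 g.

0.936 g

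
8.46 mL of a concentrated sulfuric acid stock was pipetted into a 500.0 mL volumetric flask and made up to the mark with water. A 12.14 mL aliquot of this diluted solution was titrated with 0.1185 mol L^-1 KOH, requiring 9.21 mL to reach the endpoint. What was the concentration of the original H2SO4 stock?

n(KOH) = 0.1185 x 0.009210 = 0.001091 mol.
n(H2SO4) in the aliquot = 0.001091 x 1/2 = 0.0005457 mol.
[diluted H2SO4] = 0.0005457 / 0.01214 = 0.04495 M.
Dilution factor = 500.0/8.460 = 59.10, so [stock] = 0.04495 x 59.10 = 2.66 M.

2.66 M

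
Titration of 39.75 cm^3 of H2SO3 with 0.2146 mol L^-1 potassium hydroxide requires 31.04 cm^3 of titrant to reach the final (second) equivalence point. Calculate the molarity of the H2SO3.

0.0838 M

n(KOH) = 0.2146 x 0.03104 = 0.006661 mol.
At the final (second) equivalence point, 2 mol OH^- react per mol H2SO3, so n(H2SO3) = 0.006661 / 2 = 0.003331 mol.
[H2SO3] = 0.003331 / 0.03975 L = 0.0838 M.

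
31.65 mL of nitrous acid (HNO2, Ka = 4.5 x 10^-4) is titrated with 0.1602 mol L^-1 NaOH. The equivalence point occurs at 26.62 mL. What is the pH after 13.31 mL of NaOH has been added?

13.31 mL is exactly half the equivalence volume (26.62/2), i.e. the half-equivalence point.
There, n(HA) = n(A^-), so pH = pKa = -log(4.5 x 10^-4) = 3.35.

3.35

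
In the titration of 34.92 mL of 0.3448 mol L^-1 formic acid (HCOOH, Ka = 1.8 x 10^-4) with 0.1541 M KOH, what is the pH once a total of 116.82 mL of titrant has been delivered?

n(acid) = 0.3448 x 0.03492 = 0.01204 mol; n(KOH) added = 0.1541 x 0.1168 = 0.01800 mol.
Base is in excess by 0.01800 - 0.01204 = 0.005962 mol in a total volume of 0.1517 L.
[OH^-] = 0.005962/0.1517 = 0.03929 M, so pOH = 1.41 and pH = 14.00 - 1.41 = 12.59.

12.59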